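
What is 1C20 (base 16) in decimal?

Expand by place value (powers of 16):
Digit values: C = 12
1C20 = 1 × 16^3 + 12 × 16^2 + 2 × 16^1 + 0 × 16^0
= 1 × 4096 + 12 × 256 + 2 × 16 + 0 × 1
= 4096 + 3072 + 32 + 0
= 7200



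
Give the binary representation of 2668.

Using repeated division by 2:
2668 ÷ 2 = 1334 remainder 0
1334 ÷ 2 = 667 remainder 0
667 ÷ 2 = 333 remainder 1
333 ÷ 2 = 166 remainder 1
166 ÷ 2 = 83 remainder 0
83 ÷ 2 = 41 remainder 1
41 ÷ 2 = 20 remainder 1
20 ÷ 2 = 10 remainder 0
10 ÷ 2 = 5 remainder 0
5 ÷ 2 = 2 remainder 1
2 ÷ 2 = 1 remainder 0
1 ÷ 2 = 0 remainder 1
Reading remainders bottom to top: 101001101100



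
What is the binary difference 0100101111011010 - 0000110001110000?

Method 1 - Direct subtraction (column by column from the right: bit − bit − borrow-in; if negative, add 2 and borrow 1 from the next column):
borrow: 0111100011000000
        0100101111011010
-       0000110001110000
------------------------
        0011111101101010

Method 2 - Add two's complement:
Two's complement of 0000110001110000: invert → 1111001110001111, add 1 → 1111001110010000
  0100101111011010
+ 1111001110010000
------------------
 10011111101101010  (end carry out of the top bit = 1)
Discarding the end carry: 0011111101101010
Decimal check:
  0100101111011010 = 16384 + 2048 + 512 + 256 + 128 + 64 + 16 + 8 + 2 = 19418
  0000110001110000 = 2048 + 1024 + 64 + 32 + 16 = 3184
  19418 - 3184 = 16234, and 0011111101101010 = 8192 + 4096 + 2048 + 1024 + 512 + 256 + 64 + 32 + 8 + 2 = 16234 ✓



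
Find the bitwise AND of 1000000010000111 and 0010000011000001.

AND: 1 only when both bits are 1
  1000000010000111
& 0010000011000001
------------------
  0000000010000001
Decimal: 32903 & 8385 = 129



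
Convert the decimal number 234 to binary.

Using repeated division by 2:
234 ÷ 2 = 117 remainder 0
117 ÷ 2 = 58 remainder 1
58 ÷ 2 = 29 remainder 0
29 ÷ 2 = 14 remainder 1
14 ÷ 2 = 7 remainder 0
7 ÷ 2 = 3 remainder 1
3 ÷ 2 = 1 remainder 1
1 ÷ 2 = 0 remainder 1
Reading remainders bottom to top: 11101010



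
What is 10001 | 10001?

OR: 1 when either bit is 1
  10001
| 10001
-------
  10001
Decimal: 17 | 17 = 17



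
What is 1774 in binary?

Using repeated division by 2:
1774 ÷ 2 = 887 remainder 0
887 ÷ 2 = 443 remainder 1
443 ÷ 2 = 221 remainder 1
221 ÷ 2 = 110 remainder 1
110 ÷ 2 = 55 remainder 0
55 ÷ 2 = 27 remainder 1
27 ÷ 2 = 13 remainder 1
13 ÷ 2 = 6 remainder 1
6 ÷ 2 = 3 remainder 0
3 ÷ 2 = 1 remainder 1
1 ÷ 2 = 0 remainder 1
Reading remainders bottom to top: 11011101110



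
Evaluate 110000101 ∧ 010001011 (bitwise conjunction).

AND: 1 only when both bits are 1
  110000101
& 010001011
-----------
  010000001
Decimal: 389 & 139 = 129



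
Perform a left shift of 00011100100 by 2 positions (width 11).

Original: 00011100100 (decimal 228)
Shift left by 2 positions
Append 2 zeros on the right
Result: 01110010000 (decimal 912)
Equivalent: 228 << 2 = 228 × 2^2 = 912



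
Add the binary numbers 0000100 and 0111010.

Add column by column from the right: bit + bit + carry-in; write the sum mod 2, carry 1 when the sum is 2 or 3.
carry:  0000000
        0000100
+       0111010
---------------
       00111110
(the carry out of the leftmost column, 0, becomes the leading bit)
Decimal check:
  0000100 = 4
  0111010 = 32 + 16 + 8 + 2 = 58
  4 + 58 = 62, and 00111110 = 32 + 16 + 8 + 4 + 2 = 62 ✓



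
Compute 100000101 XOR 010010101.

XOR: 1 when bits differ
  100000101
^ 010010101
-----------
  110010000
Decimal: 261 ^ 149 = 400



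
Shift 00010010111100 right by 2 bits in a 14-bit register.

Original: 00010010111100 (decimal 1212)
Shift right by 2 positions
Drop the 2 low bits; fill with zeros on the left
Result: 00000100101111 (decimal 303)
Equivalent: 1212 >> 2 = 1212 ÷ 2^2 = 303



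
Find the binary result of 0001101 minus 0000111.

Method 1 - Direct subtraction (column by column from the right: bit − bit − borrow-in; if negative, add 2 and borrow 1 from the next column):
borrow: 0001100
        0001101
-       0000111
---------------
        0000110

Method 2 - Add two's complement:
Two's complement of 0000111: invert → 1111000, add 1 → 1111001
  0001101
+ 1111001
---------
 10000110  (end carry out of the top bit = 1)
Discarding the end carry: 0000110
Decimal check:
  0001101 = 8 + 4 + 1 = 13
  0000111 = 4 + 2 + 1 = 7
  13 - 7 = 6, and 0000110 = 4 + 2 = 6 ✓



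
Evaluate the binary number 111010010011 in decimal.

Sum of powers of 2 for each 1-bit:
2^0 + 2^1 + 2^4 + 2^7 + 2^9 + 2^10 + 2^11
= 1 + 2 + 16 + 128 + 512 + 1024 + 2048
= 3731



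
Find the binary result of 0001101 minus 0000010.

Method 1 - Direct subtraction (column by column from the right: bit − bit − borrow-in; if negative, add 2 and borrow 1 from the next column):
borrow: 0000100
        0001101
-       0000010
---------------
        0001011

Method 2 - Add two's complement:
Two's complement of 0000010: invert → 1111101, add 1 → 1111110
  0001101
+ 1111110
---------
 10001011  (end carry out of the top bit = 1)
Discarding the end carry: 0001011
Decimal check:
  0001101 = 8 + 4 + 1 = 13
  0000010 = 2
  13 - 2 = 11, and 0001011 = 8 + 2 + 1 = 11 ✓



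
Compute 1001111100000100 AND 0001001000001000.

AND: 1 only when both bits are 1
  1001111100000100
& 0001001000001000
------------------
  0001001000000000
Decimal: 40708 & 4616 = 4608



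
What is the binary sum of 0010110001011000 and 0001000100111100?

Add column by column from the right: bit + bit + carry-in; write the sum mod 2, carry 1 when the sum is 2 or 3.
carry:  0000000011110000
        0010110001011000
+       0001000100111100
------------------------
       00011110110010100
(the carry out of the leftmost column, 0, becomes the leading bit)
Decimal check:
  0010110001011000 = 8192 + 2048 + 1024 + 64 + 16 + 8 = 11352
  0001000100111100 = 4096 + 256 + 32 + 16 + 8 + 4 = 4412
  11352 + 4412 = 15764, and 00011110110010100 = 8192 + 4096 + 2048 + 1024 + 256 + 128 + 16 + 4 = 15764 ✓



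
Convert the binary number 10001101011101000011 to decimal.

Sum of powers of 2 for each 1-bit:
2^0 + 2^1 + 2^6 + 2^8 + 2^9 + 2^10 + 2^12 + 2^14 + 2^15 + 2^19
= 1 + 2 + 64 + 256 + 512 + 1024 + 4096 + 16384 + 32768 + 524288
= 579395



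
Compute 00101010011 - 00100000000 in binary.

Method 1 - Direct subtraction (column by column from the right: bit − bit − borrow-in; if negative, add 2 and borrow 1 from the next column):
borrow: 00000000000
        00101010011
-       00100000000
-------------------
        00001010011

Method 2 - Add two's complement:
Two's complement of 00100000000: invert → 11011111111, add 1 → 11100000000
  00101010011
+ 11100000000
-------------
 100001010011  (end carry out of the top bit = 1)
Discarding the end carry: 00001010011
Decimal check:
  00101010011 = 256 + 64 + 16 + 2 + 1 = 339
  00100000000 = 256
  339 - 256 = 83, and 00001010011 = 64 + 16 + 2 + 1 = 83 ✓



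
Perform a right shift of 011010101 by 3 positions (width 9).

Original: 011010101 (decimal 213)
Shift right by 3 positions
Drop the 3 low bits; fill with zeros on the left
Result: 000011010 (decimal 26)
Equivalent: 213 >> 3 = 213 ÷ 2^3 = 26



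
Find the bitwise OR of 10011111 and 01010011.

OR: 1 when either bit is 1
  10011111
| 01010011
----------
  11011111
Decimal: 159 | 83 = 223



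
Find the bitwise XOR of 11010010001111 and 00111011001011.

XOR: 1 when bits differ
  11010010001111
^ 00111011001011
----------------
  11101001000100
Decimal: 13455 ^ 3787 = 14916



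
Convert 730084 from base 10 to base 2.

Using repeated division by 2:
730084 ÷ 2 = 365042 remainder 0
365042 ÷ 2 = 182521 remainder 0
182521 ÷ 2 = 91260 remainder 1
91260 ÷ 2 = 45630 remainder 0
45630 ÷ 2 = 22815 remainder 0
22815 ÷ 2 = 11407 remainder 1
11407 ÷ 2 = 5703 remainder 1
5703 ÷ 2 = 2851 remainder 1
2851 ÷ 2 = 1425 remainder 1
1425 ÷ 2 = 712 remainder 1
712 ÷ 2 = 356 remainder 0
356 ÷ 2 = 178 remainder 0
178 ÷ 2 = 89 remainder 0
89 ÷ 2 = 44 remainder 1
44 ÷ 2 = 22 remainder 0
22 ÷ 2 = 11 remainder 0
11 ÷ 2 = 5 remainder 1
5 ÷ 2 = 2 remainder 1
2 ÷ 2 = 1 remainder 0
1 ÷ 2 = 0 remainder 1
Reading remainders bottom to top: 10110010001111100100



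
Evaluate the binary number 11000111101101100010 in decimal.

Sum of powers of 2 for each 1-bit:
2^1 + 2^5 + 2^6 + 2^8 + 2^9 + 2^11 + 2^12 + 2^13 + 2^14 + 2^18 + 2^19
= 2 + 32 + 64 + 256 + 512 + 2048 + 4096 + 8192 + 16384 + 262144 + 524288
= 818018



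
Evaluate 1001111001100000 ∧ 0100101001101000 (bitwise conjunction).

AND: 1 only when both bits are 1
  1001111001100000
& 0100101001101000
------------------
  0000101001100000
Decimal: 40544 & 19048 = 2656



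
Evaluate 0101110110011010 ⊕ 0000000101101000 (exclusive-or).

XOR: 1 when bits differ
  0101110110011010
^ 0000000101101000
------------------
  0101110011110010
Decimal: 23962 ^ 360 = 23794



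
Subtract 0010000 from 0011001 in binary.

Method 1 - Direct subtraction (column by column from the right: bit − bit − borrow-in; if negative, add 2 and borrow 1 from the next column):
borrow: 0000000
        0011001
-       0010000
---------------
        0001001

Method 2 - Add two's complement:
Two's complement of 0010000: invert → 1101111, add 1 → 1110000
  0011001
+ 1110000
---------
 10001001  (end carry out of the top bit = 1)
Discarding the end carry: 0001001
Decimal check:
  0011001 = 16 + 8 + 1 = 25
  0010000 = 16
  25 - 16 = 9, and 0001001 = 8 + 1 = 9 ✓



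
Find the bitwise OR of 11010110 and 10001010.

OR: 1 when either bit is 1
  11010110
| 10001010
----------
  11011110
Decimal: 214 | 138 = 222



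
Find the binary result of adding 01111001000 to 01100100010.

Add column by column from the right: bit + bit + carry-in; write the sum mod 2, carry 1 when the sum is 2 or 3.
carry:  11000000000
        01111001000
+       01100100010
-------------------
       011011101010
(the carry out of the leftmost column, 0, becomes the leading bit)
Decimal check:
  01111001000 = 512 + 256 + 128 + 64 + 8 = 968
  01100100010 = 512 + 256 + 32 + 2 = 802
  968 + 802 = 1770, and 011011101010 = 1024 + 512 + 128 + 64 + 32 + 8 + 2 = 1770 ✓



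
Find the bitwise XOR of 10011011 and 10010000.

XOR: 1 when bits differ
  10011011
^ 10010000
----------
  00001011
Decimal: 155 ^ 144 = 11



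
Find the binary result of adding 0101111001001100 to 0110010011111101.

Add column by column from the right: bit + bit + carry-in; write the sum mod 2, carry 1 when the sum is 2 or 3.
carry:  1111100111111000
        0101111001001100
+       0110010011111101
------------------------
       01100001101001001
(the carry out of the leftmost column, 0, becomes the leading bit)
Decimal check:
  0101111001001100 = 16384 + 4096 + 2048 + 1024 + 512 + 64 + 8 + 4 = 24140
  0110010011111101 = 16384 + 8192 + 1024 + 128 + 64 + 32 + 16 + 8 + 4 + 1 = 25853
  24140 + 25853 = 49993, and 01100001101001001 = 32768 + 16384 + 512 + 256 + 64 + 8 + 1 = 49993 ✓



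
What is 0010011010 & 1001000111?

AND: 1 only when both bits are 1
  0010011010
& 1001000111
------------
  0000000010
Decimal: 154 & 583 = 2



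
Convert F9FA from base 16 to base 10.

Expand by place value (powers of 16):
Digit values: F = 15, A = 10
F9FA = 15 × 16^3 + 9 × 16^2 + 15 × 16^1 + 10 × 16^0
= 15 × 4096 + 9 × 256 + 15 × 16 + 10 × 1
= 61440 + 2304 + 240 + 10
= 63994



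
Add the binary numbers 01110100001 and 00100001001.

Add column by column from the right: bit + bit + carry-in; write the sum mod 2, carry 1 when the sum is 2 or 3.
carry:  11000000010
        01110100001
+       00100001001
-------------------
       010010101010
(the carry out of the leftmost column, 0, becomes the leading bit)
Decimal check:
  01110100001 = 512 + 256 + 128 + 32 + 1 = 929
  00100001001 = 256 + 8 + 1 = 265
  929 + 265 = 1194, and 010010101010 = 1024 + 128 + 32 + 8 + 2 = 1194 ✓



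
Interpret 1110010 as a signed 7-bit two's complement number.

Binary: 1110010
Sign bit: 1 (negative)
Invert: 0001101
Add 1:  0001110
Magnitude: 0001110 = 8 + 4 + 2 = 14
Value: -14



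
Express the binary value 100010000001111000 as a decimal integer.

Sum of powers of 2 for each 1-bit:
2^3 + 2^4 + 2^5 + 2^6 + 2^13 + 2^17
= 8 + 16 + 32 + 64 + 8192 + 131072
= 139384



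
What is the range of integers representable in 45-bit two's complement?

For 45-bit two's complement:
Minimum: -2^44 = -17592186044416
Maximum: 2^44 - 1 = 17592186044415



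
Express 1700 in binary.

Using repeated division by 2:
1700 ÷ 2 = 850 remainder 0
850 ÷ 2 = 425 remainder 0
425 ÷ 2 = 212 remainder 1
212 ÷ 2 = 106 remainder 0
106 ÷ 2 = 53 remainder 0
53 ÷ 2 = 26 remainder 1
26 ÷ 2 = 13 remainder 0
13 ÷ 2 = 6 remainder 1
6 ÷ 2 = 3 remainder 0
3 ÷ 2 = 1 remainder 1
1 ÷ 2 = 0 remainder 1
Reading remainders bottom to top: 11010100100



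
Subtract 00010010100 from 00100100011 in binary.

Method 1 - Direct subtraction (column by column from the right: bit − bit − borrow-in; if negative, add 2 and borrow 1 from the next column):
borrow: 00100111000
        00100100011
-       00010010100
-------------------
        00010001111

Method 2 - Add two's complement:
Two's complement of 00010010100: invert → 11101101011, add 1 → 11101101100
  00100100011
+ 11101101100
-------------
 100010001111  (end carry out of the top bit = 1)
Discarding the end carry: 00010001111
Decimal check:
  00100100011 = 256 + 32 + 2 + 1 = 291
  00010010100 = 128 + 16 + 4 = 148
  291 - 148 = 143, and 00010001111 = 128 + 8 + 4 + 2 + 1 = 143 ✓



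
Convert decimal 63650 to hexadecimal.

Using repeated division by 16 (digits 10–15 are A–F):
63650 ÷ 16 = 3978 remainder 2
3978 ÷ 16 = 248 remainder 10 (A)
248 ÷ 16 = 15 remainder 8
15 ÷ 16 = 0 remainder 15 (F)
Reading remainders bottom to top: F8A2



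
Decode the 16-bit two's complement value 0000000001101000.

Binary: 0000000001101000
Sign bit: 0 (non-negative)
Read directly as an unsigned value:
0000000001101000 = 64 + 32 + 8 = 104
Value: 104



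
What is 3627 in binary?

Using repeated division by 2:
3627 ÷ 2 = 1813 remainder 1
1813 ÷ 2 = 906 remainder 1
906 ÷ 2 = 453 remainder 0
453 ÷ 2 = 226 remainder 1
226 ÷ 2 = 113 remainder 0
113 ÷ 2 = 56 remainder 1
56 ÷ 2 = 28 remainder 0
28 ÷ 2 = 14 remainder 0
14 ÷ 2 = 7 remainder 0
7 ÷ 2 = 3 remainder 1
3 ÷ 2 = 1 remainder 1
1 ÷ 2 = 0 remainder 1
Reading remainders bottom to top: 111000101011



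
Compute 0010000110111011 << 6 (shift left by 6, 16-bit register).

Original: 0010000110111011 (decimal 8635)
Shift left by 6 positions
Append 6 zeros on the right and drop the 6 high bits that overflow the 16-bit width
Result: 0110111011000000 (decimal 28352)
Equivalent: 8635 << 6 = 8635 × 2^6 = 552640, truncated to 16 bits = 28352



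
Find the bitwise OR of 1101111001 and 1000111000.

OR: 1 when either bit is 1
  1101111001
| 1000111000
------------
  1101111001
Decimal: 889 | 568 = 889



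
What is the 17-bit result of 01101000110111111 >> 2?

Original: 01101000110111111 (decimal 53695)
Shift right by 2 positions
Drop the 2 low bits; fill with zeros on the left
Result: 00011010001101111 (decimal 13423)
Equivalent: 53695 >> 2 = 53695 ÷ 2^2 = 13423



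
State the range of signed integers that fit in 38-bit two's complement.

For 38-bit two's complement:
Minimum: -2^37 = -137438953472
Maximum: 2^37 - 1 = 137438953471



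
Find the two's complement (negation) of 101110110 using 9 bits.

Original (sign bit 1, negative): 101110110
Step 1 - Invert all bits: 010001001
Step 2 - Add 1: 010001010
Verification: 101110110 + 010001010 = 1000000000; discarding the end carry (carry out of the top bit) leaves the 9-bit value 000000000, as required for x + (-x)



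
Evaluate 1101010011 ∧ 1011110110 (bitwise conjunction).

AND: 1 only when both bits are 1
  1101010011
& 1011110110
------------
  1001010010
Decimal: 851 & 758 = 594



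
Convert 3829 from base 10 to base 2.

Using repeated division by 2:
3829 ÷ 2 = 1914 remainder 1
1914 ÷ 2 = 957 remainder 0
957 ÷ 2 = 478 remainder 1
478 ÷ 2 = 239 remainder 0
239 ÷ 2 = 119 remainder 1
119 ÷ 2 = 59 remainder 1
59 ÷ 2 = 29 remainder 1
29 ÷ 2 = 14 remainder 1
14 ÷ 2 = 7 remainder 0
7 ÷ 2 = 3 remainder 1
3 ÷ 2 = 1 remainder 1
1 ÷ 2 = 0 remainder 1
Reading remainders bottom to top: 111011110101



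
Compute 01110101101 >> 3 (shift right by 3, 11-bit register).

Original: 01110101101 (decimal 941)
Shift right by 3 positions
Drop the 3 low bits; fill with zeros on the left
Result: 00001110101 (decimal 117)
Equivalent: 941 >> 3 = 941 ÷ 2^3 = 117



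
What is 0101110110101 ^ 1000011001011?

XOR: 1 when bits differ
  0101110110101
^ 1000011001011
---------------
  1101101111110
Decimal: 2997 ^ 4299 = 7038



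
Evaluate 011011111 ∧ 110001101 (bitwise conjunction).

AND: 1 only when both bits are 1
  011011111
& 110001101
-----------
  010001101
Decimal: 223 & 397 = 141



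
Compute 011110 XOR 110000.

XOR: 1 when bits differ
  011110
^ 110000
--------
  101110
Decimal: 30 ^ 48 = 46



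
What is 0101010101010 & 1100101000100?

AND: 1 only when both bits are 1
  0101010101010
& 1100101000100
---------------
  0100000000000
Decimal: 2730 & 6468 = 2048



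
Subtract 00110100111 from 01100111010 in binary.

Method 1 - Direct subtraction (column by column from the right: bit − bit − borrow-in; if negative, add 2 and borrow 1 from the next column):
borrow: 01100001110
        01100111010
-       00110100111
-------------------
        00110010011

Method 2 - Add two's complement:
Two's complement of 00110100111: invert → 11001011000, add 1 → 11001011001
  01100111010
+ 11001011001
-------------
 100110010011  (end carry out of the top bit = 1)
Discarding the end carry: 00110010011
Decimal check:
  01100111010 = 512 + 256 + 32 + 16 + 8 + 2 = 826
  00110100111 = 256 + 128 + 32 + 4 + 2 + 1 = 423
  826 - 423 = 403, and 00110010011 = 256 + 128 + 16 + 2 + 1 = 403 ✓



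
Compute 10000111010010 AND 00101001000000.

AND: 1 only when both bits are 1
  10000111010010
& 00101001000000
----------------
  00000001000000
Decimal: 8658 & 2624 = 64



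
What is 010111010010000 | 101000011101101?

OR: 1 when either bit is 1
  010111010010000
| 101000011101101
-----------------
  111111011111101
Decimal: 11920 | 20717 = 32509



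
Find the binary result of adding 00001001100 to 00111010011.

Add column by column from the right: bit + bit + carry-in; write the sum mod 2, carry 1 when the sum is 2 or 3.
carry:  01110000000
        00001001100
+       00111010011
-------------------
       001000011111
(the carry out of the leftmost column, 0, becomes the leading bit)
Decimal check:
  00001001100 = 64 + 8 + 4 = 76
  00111010011 = 256 + 128 + 64 + 16 + 2 + 1 = 467
  76 + 467 = 543, and 001000011111 = 512 + 16 + 8 + 4 + 2 + 1 = 543 ✓



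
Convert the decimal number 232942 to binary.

Using repeated division by 2:
232942 ÷ 2 = 116471 remainder 0
116471 ÷ 2 = 58235 remainder 1
58235 ÷ 2 = 29117 remainder 1
29117 ÷ 2 = 14558 remainder 1
14558 ÷ 2 = 7279 remainder 0
7279 ÷ 2 = 3639 remainder 1
3639 ÷ 2 = 1819 remainder 1
1819 ÷ 2 = 909 remainder 1
909 ÷ 2 = 454 remainder 1
454 ÷ 2 = 227 remainder 0
227 ÷ 2 = 113 remainder 1
113 ÷ 2 = 56 remainder 1
56 ÷ 2 = 28 remainder 0
28 ÷ 2 = 14 remainder 0
14 ÷ 2 = 7 remainder 0
7 ÷ 2 = 3 remainder 1
3 ÷ 2 = 1 remainder 1
1 ÷ 2 = 0 remainder 1
Reading remainders bottom to top: 111000110111101110



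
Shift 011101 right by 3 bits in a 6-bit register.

Original: 011101 (decimal 29)
Shift right by 3 positions
Drop the 3 low bits; fill with zeros on the left
Result: 000011 (decimal 3)
Equivalent: 29 >> 3 = 29 ÷ 2^3 = 3



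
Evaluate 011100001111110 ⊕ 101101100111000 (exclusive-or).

XOR: 1 when bits differ
  011100001111110
^ 101101100111000
-----------------
  110001101000110
Decimal: 14462 ^ 23352 = 25414



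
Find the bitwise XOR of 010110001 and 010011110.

XOR: 1 when bits differ
  010110001
^ 010011110
-----------
  000101111
Decimal: 177 ^ 158 = 47



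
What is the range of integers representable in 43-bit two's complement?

For 43-bit two's complement:
Minimum: -2^42 = -4398046511104
Maximum: 2^42 - 1 = 4398046511103



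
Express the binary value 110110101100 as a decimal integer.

Sum of powers of 2 for each 1-bit:
2^2 + 2^3 + 2^5 + 2^7 + 2^8 + 2^10 + 2^11
= 4 + 8 + 32 + 128 + 256 + 1024 + 2048
= 3500



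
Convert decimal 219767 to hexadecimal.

Using repeated division by 16 (digits 10–15 are A–F):
219767 ÷ 16 = 13735 remainder 7
13735 ÷ 16 = 858 remainder 7
858 ÷ 16 = 53 remainder 10 (A)
53 ÷ 16 = 3 remainder 5
3 ÷ 16 = 0 remainder 3
Reading remainders bottom to top: 35A77



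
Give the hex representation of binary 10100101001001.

Group into 4-bit nibbles from right:
  0010 = 2
  1001 = 9
  0100 = 4
  1001 = 9
Result: 2949



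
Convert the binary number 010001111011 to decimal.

Sum of powers of 2 for each 1-bit:
2^0 + 2^1 + 2^3 + 2^4 + 2^5 + 2^6 + 2^10
= 1 + 2 + 8 + 16 + 32 + 64 + 1024
= 1147



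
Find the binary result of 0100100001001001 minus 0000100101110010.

Method 1 - Direct subtraction (column by column from the right: bit − bit − borrow-in; if negative, add 2 and borrow 1 from the next column):
borrow: 0111111111101100
        0100100001001001
-       0000100101110010
------------------------
        0011111011010111

Method 2 - Add two's complement:
Two's complement of 0000100101110010: invert → 1111011010001101, add 1 → 1111011010001110
  0100100001001001
+ 1111011010001110
------------------
 10011111011010111  (end carry out of the top bit = 1)
Discarding the end carry: 0011111011010111
Decimal check:
  0100100001001001 = 16384 + 2048 + 64 + 8 + 1 = 18505
  0000100101110010 = 2048 + 256 + 64 + 32 + 16 + 2 = 2418
  18505 - 2418 = 16087, and 0011111011010111 = 8192 + 4096 + 2048 + 1024 + 512 + 128 + 64 + 16 + 4 + 2 + 1 = 16087 ✓



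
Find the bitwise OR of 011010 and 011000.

OR: 1 when either bit is 1
  011010
| 011000
--------
  011010
Decimal: 26 | 24 = 26



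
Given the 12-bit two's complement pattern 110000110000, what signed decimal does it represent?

Binary: 110000110000
Sign bit: 1 (negative)
Invert: 001111001111
Add 1:  001111010000
Magnitude: 001111010000 = 512 + 256 + 128 + 64 + 16 = 976
Value: -976



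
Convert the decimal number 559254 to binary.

Using repeated division by 2:
559254 ÷ 2 = 279627 remainder 0
279627 ÷ 2 = 139813 remainder 1
139813 ÷ 2 = 69906 remainder 1
69906 ÷ 2 = 34953 remainder 0
34953 ÷ 2 = 17476 remainder 1
17476 ÷ 2 = 8738 remainder 0
8738 ÷ 2 = 4369 remainder 0
4369 ÷ 2 = 2184 remainder 1
2184 ÷ 2 = 1092 remainder 0
1092 ÷ 2 = 546 remainder 0
546 ÷ 2 = 273 remainder 0
273 ÷ 2 = 136 remainder 1
136 ÷ 2 = 68 remainder 0
68 ÷ 2 = 34 remainder 0
34 ÷ 2 = 17 remainder 0
17 ÷ 2 = 8 remainder 1
8 ÷ 2 = 4 remainder 0
4 ÷ 2 = 2 remainder 0
2 ÷ 2 = 1 remainder 0
1 ÷ 2 = 0 remainder 1
Reading remainders bottom to top: 10001000100010010110



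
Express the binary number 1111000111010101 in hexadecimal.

Group into 4-bit nibbles from right:
  1111 = F
  0001 = 1
  1101 = D
  0101 = 5
Result: F1D5



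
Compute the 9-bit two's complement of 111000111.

Original (sign bit 1, negative): 111000111
Step 1 - Invert all bits: 000111000
Step 2 - Add 1: 000111001
Verification: 111000111 + 000111001 = 1000000000; discarding the end carry (carry out of the top bit) leaves the 9-bit value 000000000, as required for x + (-x)



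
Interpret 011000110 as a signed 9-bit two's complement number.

Binary: 011000110
Sign bit: 0 (non-negative)
Read directly as an unsigned value:
011000110 = 128 + 64 + 4 + 2 = 198
Value: 198



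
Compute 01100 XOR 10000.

XOR: 1 when bits differ
  01100
^ 10000
-------
  11100
Decimal: 12 ^ 16 = 28



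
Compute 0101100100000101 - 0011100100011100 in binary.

Method 1 - Direct subtraction (column by column from the right: bit − bit − borrow-in; if negative, add 2 and borrow 1 from the next column):
borrow: 0111111111110000
        0101100100000101
-       0011100100011100
------------------------
        0001111111101001

Method 2 - Add two's complement:
Two's complement of 0011100100011100: invert → 1100011011100011, add 1 → 1100011011100100
  0101100100000101
+ 1100011011100100
------------------
 10001111111101001  (end carry out of the top bit = 1)
Discarding the end carry: 0001111111101001
Decimal check:
  0101100100000101 = 16384 + 4096 + 2048 + 256 + 4 + 1 = 22789
  0011100100011100 = 8192 + 4096 + 2048 + 256 + 16 + 8 + 4 = 14620
  22789 - 14620 = 8169, and 0001111111101001 = 4096 + 2048 + 1024 + 512 + 256 + 128 + 64 + 32 + 8 + 1 = 8169 ✓



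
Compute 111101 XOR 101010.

XOR: 1 when bits differ
  111101
^ 101010
--------
  010111
Decimal: 61 ^ 42 = 23



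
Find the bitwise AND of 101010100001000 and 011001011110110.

AND: 1 only when both bits are 1
  101010100001000
& 011001011110110
-----------------
  001000000000000
Decimal: 21768 & 13046 = 4096



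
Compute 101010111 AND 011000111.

AND: 1 only when both bits are 1
  101010111
& 011000111
-----------
  001000111
Decimal: 343 & 199 = 71



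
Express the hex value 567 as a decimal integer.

Expand by place value (powers of 16):
567 = 5 × 16^2 + 6 × 16^1 + 7 × 16^0
= 5 × 256 + 6 × 16 + 7 × 1
= 1280 + 96 + 7
= 1383



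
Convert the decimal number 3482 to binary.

Using repeated division by 2:
3482 ÷ 2 = 1741 remainder 0
1741 ÷ 2 = 870 remainder 1
870 ÷ 2 = 435 remainder 0
435 ÷ 2 = 217 remainder 1
217 ÷ 2 = 108 remainder 1
108 ÷ 2 = 54 remainder 0
54 ÷ 2 = 27 remainder 0
27 ÷ 2 = 13 remainder 1
13 ÷ 2 = 6 remainder 1
6 ÷ 2 = 3 remainder 0
3 ÷ 2 = 1 remainder 1
1 ÷ 2 = 0 remainder 1
Reading remainders bottom to top: 110110011010



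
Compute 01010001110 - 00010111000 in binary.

Method 1 - Direct subtraction (column by column from the right: bit − bit − borrow-in; if negative, add 2 and borrow 1 from the next column):
borrow: 01111100000
        01010001110
-       00010111000
-------------------
        00111010110

Method 2 - Add two's complement:
Two's complement of 00010111000: invert → 11101000111, add 1 → 11101001000
  01010001110
+ 11101001000
-------------
 100111010110  (end carry out of the top bit = 1)
Discarding the end carry: 00111010110
Decimal check:
  01010001110 = 512 + 128 + 8 + 4 + 2 = 654
  00010111000 = 128 + 32 + 16 + 8 = 184
  654 - 184 = 470, and 00111010110 = 256 + 128 + 64 + 16 + 4 + 2 = 470 ✓



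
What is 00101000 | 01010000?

OR: 1 when either bit is 1
  00101000
| 01010000
----------
  01111000
Decimal: 40 | 80 = 120



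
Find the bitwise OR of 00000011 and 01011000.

OR: 1 when either bit is 1
  00000011
| 01011000
----------
  01011011
Decimal: 3 | 88 = 91



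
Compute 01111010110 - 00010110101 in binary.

Method 1 - Direct subtraction (column by column from the right: bit − bit − borrow-in; if negative, add 2 and borrow 1 from the next column):
borrow: 00001000010
        01111010110
-       00010110101
-------------------
        01100100001

Method 2 - Add two's complement:
Two's complement of 00010110101: invert → 11101001010, add 1 → 11101001011
  01111010110
+ 11101001011
-------------
 101100100001  (end carry out of the top bit = 1)
Discarding the end carry: 01100100001
Decimal check:
  01111010110 = 512 + 256 + 128 + 64 + 16 + 4 + 2 = 982
  00010110101 = 128 + 32 + 16 + 4 + 1 = 181
  982 - 181 = 801, and 01100100001 = 512 + 256 + 32 + 1 = 801 ✓



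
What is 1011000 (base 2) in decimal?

Sum of powers of 2 for each 1-bit:
2^3 + 2^4 + 2^6
= 8 + 16 + 64
= 88



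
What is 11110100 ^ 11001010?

XOR: 1 when bits differ
  11110100
^ 11001010
----------
  00111110
Decimal: 244 ^ 202 = 62



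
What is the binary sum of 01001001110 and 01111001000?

Add column by column from the right: bit + bit + carry-in; write the sum mod 2, carry 1 when the sum is 2 or 3.
carry:  11110010000
        01001001110
+       01111001000
-------------------
       011000010110
(the carry out of the leftmost column, 0, becomes the leading bit)
Decimal check:
  01001001110 = 512 + 64 + 8 + 4 + 2 = 590
  01111001000 = 512 + 256 + 128 + 64 + 8 = 968
  590 + 968 = 1558, and 011000010110 = 1024 + 512 + 16 + 4 + 2 = 1558 ✓



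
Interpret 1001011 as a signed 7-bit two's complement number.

Binary: 1001011
Sign bit: 1 (negative)
Invert: 0110100
Add 1:  0110101
Magnitude: 0110101 = 32 + 16 + 4 + 1 = 53
Value: -53



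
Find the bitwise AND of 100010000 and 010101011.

AND: 1 only when both bits are 1
  100010000
& 010101011
-----------
  000000000
Decimal: 272 & 171 = 0



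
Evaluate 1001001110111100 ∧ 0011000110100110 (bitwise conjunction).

AND: 1 only when both bits are 1
  1001001110111100
& 0011000110100110
------------------
  0001000110100100
Decimal: 37820 & 12710 = 4516



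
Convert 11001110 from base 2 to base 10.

Sum of powers of 2 for each 1-bit:
2^1 + 2^2 + 2^3 + 2^6 + 2^7
= 2 + 4 + 8 + 64 + 128
= 206



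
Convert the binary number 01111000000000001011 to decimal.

Sum of powers of 2 for each 1-bit:
2^0 + 2^1 + 2^3 + 2^15 + 2^16 + 2^17 + 2^18
= 1 + 2 + 8 + 32768 + 65536 + 131072 + 262144
= 491531



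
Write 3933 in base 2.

Using repeated division by 2:
3933 ÷ 2 = 1966 remainder 1
1966 ÷ 2 = 983 remainder 0
983 ÷ 2 = 491 remainder 1
491 ÷ 2 = 245 remainder 1
245 ÷ 2 = 122 remainder 1
122 ÷ 2 = 61 remainder 0
61 ÷ 2 = 30 remainder 1
30 ÷ 2 = 15 remainder 0
15 ÷ 2 = 7 remainder 1
7 ÷ 2 = 3 remainder 1
3 ÷ 2 = 1 remainder 1
1 ÷ 2 = 0 remainder 1
Reading remainders bottom to top: 111101011101



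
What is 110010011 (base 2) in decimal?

Sum of powers of 2 for each 1-bit:
2^0 + 2^1 + 2^4 + 2^7 + 2^8
= 1 + 2 + 16 + 128 + 256
= 403



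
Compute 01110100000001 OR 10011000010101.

OR: 1 when either bit is 1
  01110100000001
| 10011000010101
----------------
  11111100010101
Decimal: 7425 | 9749 = 16149



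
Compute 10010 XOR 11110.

XOR: 1 when bits differ
  10010
^ 11110
-------
  01100
Decimal: 18 ^ 30 = 12



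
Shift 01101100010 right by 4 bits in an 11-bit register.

Original: 01101100010 (decimal 866)
Shift right by 4 positions
Drop the 4 low bits; fill with zeros on the left
Result: 00000110110 (decimal 54)
Equivalent: 866 >> 4 = 866 ÷ 2^4 = 54



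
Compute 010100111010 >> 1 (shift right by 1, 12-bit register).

Original: 010100111010 (decimal 1338)
Shift right by 1 position
Drop the 1 low bit; fill with zero on the left
Result: 001010011101 (decimal 669)
Equivalent: 1338 >> 1 = 1338 ÷ 2^1 = 669



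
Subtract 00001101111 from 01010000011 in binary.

Method 1 - Direct subtraction (column by column from the right: bit − bit − borrow-in; if negative, add 2 and borrow 1 from the next column):
borrow: 00011111000
        01010000011
-       00001101111
-------------------
        01000010100

Method 2 - Add two's complement:
Two's complement of 00001101111: invert → 11110010000, add 1 → 11110010001
  01010000011
+ 11110010001
-------------
 101000010100  (end carry out of the top bit = 1)
Discarding the end carry: 01000010100
Decimal check:
  01010000011 = 512 + 128 + 2 + 1 = 643
  00001101111 = 64 + 32 + 8 + 4 + 2 + 1 = 111
  643 - 111 = 532, and 01000010100 = 512 + 16 + 4 = 532 ✓



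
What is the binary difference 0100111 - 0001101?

Method 1 - Direct subtraction (column by column from the right: bit − bit − borrow-in; if negative, add 2 and borrow 1 from the next column):
borrow: 0110000
        0100111
-       0001101
---------------
        0011010

Method 2 - Add two's complement:
Two's complement of 0001101: invert → 1110010, add 1 → 1110011
  0100111
+ 1110011
---------
 10011010  (end carry out of the top bit = 1)
Discarding the end carry: 0011010
Decimal check:
  0100111 = 32 + 4 + 2 + 1 = 39
  0001101 = 8 + 4 + 1 = 13
  39 - 13 = 26, and 0011010 = 16 + 8 + 2 = 26 ✓



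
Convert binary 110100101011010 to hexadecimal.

Group into 4-bit nibbles from right:
  0110 = 6
  1001 = 9
  0101 = 5
  1010 = A
Result: 695A



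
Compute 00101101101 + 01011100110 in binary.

Add column by column from the right: bit + bit + carry-in; write the sum mod 2, carry 1 when the sum is 2 or 3.
carry:  11111011000
        00101101101
+       01011100110
-------------------
       010001010011
(the carry out of the leftmost column, 0, becomes the leading bit)
Decimal check:
  00101101101 = 256 + 64 + 32 + 8 + 4 + 1 = 365
  01011100110 = 512 + 128 + 64 + 32 + 4 + 2 = 742
  365 + 742 = 1107, and 010001010011 = 1024 + 64 + 16 + 2 + 1 = 1107 ✓



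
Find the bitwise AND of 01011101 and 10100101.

AND: 1 only when both bits are 1
  01011101
& 10100101
----------
  00000101
Decimal: 93 & 165 = 5



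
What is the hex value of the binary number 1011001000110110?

Group into 4-bit nibbles from right:
  1011 = B
  0010 = 2
  0011 = 3
  0110 = 6
Result: B236



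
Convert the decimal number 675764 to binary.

Using repeated division by 2:
675764 ÷ 2 = 337882 remainder 0
337882 ÷ 2 = 168941 remainder 0
168941 ÷ 2 = 84470 remainder 1
84470 ÷ 2 = 42235 remainder 0
42235 ÷ 2 = 21117 remainder 1
21117 ÷ 2 = 10558 remainder 1
10558 ÷ 2 = 5279 remainder 0
5279 ÷ 2 = 2639 remainder 1
2639 ÷ 2 = 1319 remainder 1
1319 ÷ 2 = 659 remainder 1
659 ÷ 2 = 329 remainder 1
329 ÷ 2 = 164 remainder 1
164 ÷ 2 = 82 remainder 0
82 ÷ 2 = 41 remainder 0
41 ÷ 2 = 20 remainder 1
20 ÷ 2 = 10 remainder 0
10 ÷ 2 = 5 remainder 0
5 ÷ 2 = 2 remainder 1
2 ÷ 2 = 1 remainder 0
1 ÷ 2 = 0 remainder 1
Reading remainders bottom to top: 10100100111110110100



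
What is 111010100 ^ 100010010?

XOR: 1 when bits differ
  111010100
^ 100010010
-----------
  011000110
Decimal: 468 ^ 274 = 198



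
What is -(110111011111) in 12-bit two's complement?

Original (sign bit 1, negative): 110111011111
Step 1 - Invert all bits: 001000100000
Step 2 - Add 1: 001000100001
Verification: 110111011111 + 001000100001 = 1000000000000; discarding the end carry (carry out of the top bit) leaves the 12-bit value 000000000000, as required for x + (-x)



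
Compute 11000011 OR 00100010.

OR: 1 when either bit is 1
  11000011
| 00100010
----------
  11100011
Decimal: 195 | 34 = 227



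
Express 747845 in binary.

Using repeated division by 2:
747845 ÷ 2 = 373922 remainder 1
373922 ÷ 2 = 186961 remainder 0
186961 ÷ 2 = 93480 remainder 1
93480 ÷ 2 = 46740 remainder 0
46740 ÷ 2 = 23370 remainder 0
23370 ÷ 2 = 11685 remainder 0
11685 ÷ 2 = 5842 remainder 1
5842 ÷ 2 = 2921 remainder 0
2921 ÷ 2 = 1460 remainder 1
1460 ÷ 2 = 730 remainder 0
730 ÷ 2 = 365 remainder 0
365 ÷ 2 = 182 remainder 1
182 ÷ 2 = 91 remainder 0
91 ÷ 2 = 45 remainder 1
45 ÷ 2 = 22 remainder 1
22 ÷ 2 = 11 remainder 0
11 ÷ 2 = 5 remainder 1
5 ÷ 2 = 2 remainder 1
2 ÷ 2 = 1 remainder 0
1 ÷ 2 = 0 remainder 1
Reading remainders bottom to top: 10110110100101000101



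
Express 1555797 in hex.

Using repeated division by 16 (digits 10–15 are A–F):
1555797 ÷ 16 = 97237 remainder 5
97237 ÷ 16 = 6077 remainder 5
6077 ÷ 16 = 379 remainder 13 (D)
379 ÷ 16 = 23 remainder 11 (B)
23 ÷ 16 = 1 remainder 7
1 ÷ 16 = 0 remainder 1
Reading remainders bottom to top: 17BD55



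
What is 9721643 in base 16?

Using repeated division by 16 (digits 10–15 are A–F):
9721643 ÷ 16 = 607602 remainder 11 (B)
607602 ÷ 16 = 37975 remainder 2
37975 ÷ 16 = 2373 remainder 7
2373 ÷ 16 = 148 remainder 5
148 ÷ 16 = 9 remainder 4
9 ÷ 16 = 0 remainder 9
Reading remainders bottom to top: 94572B



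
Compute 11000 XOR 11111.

XOR: 1 when bits differ
  11000
^ 11111
-------
  00111
Decimal: 24 ^ 31 = 7



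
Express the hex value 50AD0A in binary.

Convert each hex digit to 4 bits:
  5 = 0101
  0 = 0000
  A = 1010
  D = 1101
  0 = 0000
  A = 1010
Concatenate: 010100001010110100001010



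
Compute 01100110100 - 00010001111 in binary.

Method 1 - Direct subtraction (column by column from the right: bit − bit − borrow-in; if negative, add 2 and borrow 1 from the next column):
borrow: 00100011110
        01100110100
-       00010001111
-------------------
        01010100101

Method 2 - Add two's complement:
Two's complement of 00010001111: invert → 11101110000, add 1 → 11101110001
  01100110100
+ 11101110001
-------------
 101010100101  (end carry out of the top bit = 1)
Discarding the end carry: 01010100101
Decimal check:
  01100110100 = 512 + 256 + 32 + 16 + 4 = 820
  00010001111 = 128 + 8 + 4 + 2 + 1 = 143
  820 - 143 = 677, and 01010100101 = 512 + 128 + 32 + 4 + 1 = 677 ✓



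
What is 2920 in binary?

Using repeated division by 2:
2920 ÷ 2 = 1460 remainder 0
1460 ÷ 2 = 730 remainder 0
730 ÷ 2 = 365 remainder 0
365 ÷ 2 = 182 remainder 1
182 ÷ 2 = 91 remainder 0
91 ÷ 2 = 45 remainder 1
45 ÷ 2 = 22 remainder 1
22 ÷ 2 = 11 remainder 0
11 ÷ 2 = 5 remainder 1
5 ÷ 2 = 2 remainder 1
2 ÷ 2 = 1 remainder 0
1 ÷ 2 = 0 remainder 1
Reading remainders bottom to top: 101101101000



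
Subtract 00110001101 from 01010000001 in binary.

Method 1 - Direct subtraction (column by column from the right: bit − bit − borrow-in; if negative, add 2 and borrow 1 from the next column):
borrow: 01111111000
        01010000001
-       00110001101
-------------------
        00011110100

Method 2 - Add two's complement:
Two's complement of 00110001101: invert → 11001110010, add 1 → 11001110011
  01010000001
+ 11001110011
-------------
 100011110100  (end carry out of the top bit = 1)
Discarding the end carry: 00011110100
Decimal check:
  01010000001 = 512 + 128 + 1 = 641
  00110001101 = 256 + 128 + 8 + 4 + 1 = 397
  641 - 397 = 244, and 00011110100 = 128 + 64 + 32 + 16 + 4 = 244 ✓



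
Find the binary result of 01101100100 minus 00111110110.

Method 1 - Direct subtraction (column by column from the right: bit − bit − borrow-in; if negative, add 2 and borrow 1 from the next column):
borrow: 01111111100
        01101100100
-       00111110110
-------------------
        00101101110

Method 2 - Add two's complement:
Two's complement of 00111110110: invert → 11000001001, add 1 → 11000001010
  01101100100
+ 11000001010
-------------
 100101101110  (end carry out of the top bit = 1)
Discarding the end carry: 00101101110
Decimal check:
  01101100100 = 512 + 256 + 64 + 32 + 4 = 868
  00111110110 = 256 + 128 + 64 + 32 + 16 + 4 + 2 = 502
  868 - 502 = 366, and 00101101110 = 256 + 64 + 32 + 8 + 4 + 2 = 366 ✓



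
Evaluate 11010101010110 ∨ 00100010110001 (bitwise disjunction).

OR: 1 when either bit is 1
  11010101010110
| 00100010110001
----------------
  11110111110111
Decimal: 13654 | 2225 = 15863



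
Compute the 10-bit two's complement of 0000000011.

Original: 0000000011
Step 1 - Invert all bits: 1111111100
Step 2 - Add 1: 1111111101
Verification: 0000000011 + 1111111101 = 10000000000; discarding the end carry (carry out of the top bit) leaves the 10-bit value 0000000000, as required for x + (-x)



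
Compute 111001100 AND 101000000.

AND: 1 only when both bits are 1
  111001100
& 101000000
-----------
  101000000
Decimal: 460 & 320 = 320



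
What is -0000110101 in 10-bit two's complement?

Original: 0000110101
Step 1 - Invert all bits: 1111001010
Step 2 - Add 1: 1111001011
Verification: 0000110101 + 1111001011 = 10000000000; discarding the end carry (carry out of the top bit) leaves the 10-bit value 0000000000, as required for x + (-x)



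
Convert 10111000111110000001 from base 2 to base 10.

Sum of powers of 2 for each 1-bit:
2^0 + 2^7 + 2^8 + 2^9 + 2^10 + 2^11 + 2^15 + 2^16 + 2^17 + 2^19
= 1 + 128 + 256 + 512 + 1024 + 2048 + 32768 + 65536 + 131072 + 524288
= 757633



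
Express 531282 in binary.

Using repeated division by 2:
531282 ÷ 2 = 265641 remainder 0
265641 ÷ 2 = 132820 remainder 1
132820 ÷ 2 = 66410 remainder 0
66410 ÷ 2 = 33205 remainder 0
33205 ÷ 2 = 16602 remainder 1
16602 ÷ 2 = 8301 remainder 0
8301 ÷ 2 = 4150 remainder 1
4150 ÷ 2 = 2075 remainder 0
2075 ÷ 2 = 1037 remainder 1
1037 ÷ 2 = 518 remainder 1
518 ÷ 2 = 259 remainder 0
259 ÷ 2 = 129 remainder 1
129 ÷ 2 = 64 remainder 1
64 ÷ 2 = 32 remainder 0
32 ÷ 2 = 16 remainder 0
16 ÷ 2 = 8 remainder 0
8 ÷ 2 = 4 remainder 0
4 ÷ 2 = 2 remainder 0
2 ÷ 2 = 1 remainder 0
1 ÷ 2 = 0 remainder 1
Reading remainders bottom to top: 10000001101101010010

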